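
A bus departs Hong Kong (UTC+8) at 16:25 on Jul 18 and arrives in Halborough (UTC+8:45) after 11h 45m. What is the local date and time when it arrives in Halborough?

Halborough is 0:45 ahead of Hong Kong.
After 11 hours 45 minutes it is 04:10 (Jul 19) in Hong Kong.
Shift by the zone difference: 04:10 + 0:45 = 04:55 on Jul 19 in Halborough.

04:55 on July 19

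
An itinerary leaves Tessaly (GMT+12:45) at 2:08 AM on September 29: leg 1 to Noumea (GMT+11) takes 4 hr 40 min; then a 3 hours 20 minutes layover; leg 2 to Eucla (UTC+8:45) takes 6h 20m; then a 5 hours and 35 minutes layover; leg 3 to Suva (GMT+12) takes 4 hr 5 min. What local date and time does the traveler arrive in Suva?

Convert departure to UTC: 2:08 AM − 12:45 = 1:23 PM UTC on Sep 28.
Add 4 hours 40 minutes leg 1 → 6:03 PM UTC.
Add 3 hours and 20 minutes layover in Noumea → 9:23 PM UTC.
Add 6 hours 20 minutes leg 2 → 3:43 AM UTC (Sep 29).
Add 5 hours and 35 minutes layover in Eucla → 9:18 AM UTC.
Add 4 hours 5 minutes leg 3 → 1:23 PM UTC.
Suva is UTC+12:00, so local arrival = 1:23 PM + 12:00 = 1:23 AM on Sep 30.

1:23 AM on Sep 30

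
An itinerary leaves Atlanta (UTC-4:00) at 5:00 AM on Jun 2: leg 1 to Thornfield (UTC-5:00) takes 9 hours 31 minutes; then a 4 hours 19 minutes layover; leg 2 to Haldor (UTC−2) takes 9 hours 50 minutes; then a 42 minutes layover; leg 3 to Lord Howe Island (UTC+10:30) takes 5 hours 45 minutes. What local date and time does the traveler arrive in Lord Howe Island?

1:37 AM on Jun 4

Convert departure to UTC: 5:00 AM + 4:00 = 9:00 AM UTC on Jun 2.
Add 9 hours 31 minutes leg 1 → 6:31 PM UTC.
Add 4 hours 19 minutes layover in Thornfield → 10:50 PM UTC.
Add 9 hours 50 minutes leg 2 → 8:40 AM UTC (Jun 3).
Add 42 minutes layover in Haldor → 9:22 AM UTC.
Add 5 hours and 45 minutes leg 3 → 3:07 PM UTC.
Lord Howe Island is UTC+10:30, so local arrival = 3:07 PM + 10:30 = 1:37 AM on Jun 4.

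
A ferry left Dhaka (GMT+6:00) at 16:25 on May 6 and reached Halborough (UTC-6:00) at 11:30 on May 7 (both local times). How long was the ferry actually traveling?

31 hours 5 minutes

Halborough is 12:00 behind Dhaka.
Clock-face elapsed time (ignoring zones) is 19 hours 5 minutes.
Actual elapsed = 19 hours 5 minutes + 12:00 = 31 hours 5 minutes.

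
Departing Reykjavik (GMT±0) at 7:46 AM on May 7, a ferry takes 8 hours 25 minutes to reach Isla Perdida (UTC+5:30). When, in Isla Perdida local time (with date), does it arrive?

9:41 PM on May 7

Reykjavik is at UTC+0, so departure is already 7:46 AM UTC on May 7.
Add 8 hours and 25 minutes travel time → 4:11 PM UTC.
Isla Perdida is UTC+5:30, so local arrival = 4:11 PM + 5:30 = 9:41 PM on May 7.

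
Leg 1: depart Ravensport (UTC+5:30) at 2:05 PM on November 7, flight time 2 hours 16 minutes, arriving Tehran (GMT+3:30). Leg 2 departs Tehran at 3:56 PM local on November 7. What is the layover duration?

Convert departure to UTC: 2:05 PM − 5:30 = 8:35 AM UTC on Nov 7.
Add 2 hours 16 minutes flight time → 10:51 AM UTC.
Tehran is UTC+3:30, so local arrival = 10:51 AM + 3:30 = 2:21 PM on Nov 7.
Layover = 3:56 PM − 2:21 PM = 1 hour 35 minutes.

1 hour 35 minutes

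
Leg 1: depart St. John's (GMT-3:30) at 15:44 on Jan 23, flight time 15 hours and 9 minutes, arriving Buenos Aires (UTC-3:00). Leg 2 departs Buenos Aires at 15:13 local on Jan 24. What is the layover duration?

Convert departure to UTC: 15:44 + 3:30 = 19:14 UTC on Jan 23.
Add 15 hours and 9 minutes flight time → 10:23 UTC (Jan 24).
Buenos Aires is UTC−3:00, so local arrival = 10:23 − 3:00 = 07:23 on Jan 24.
Layover = 15:13 − 07:23 = 7 hours 50 minutes.

7 hours 50 minutes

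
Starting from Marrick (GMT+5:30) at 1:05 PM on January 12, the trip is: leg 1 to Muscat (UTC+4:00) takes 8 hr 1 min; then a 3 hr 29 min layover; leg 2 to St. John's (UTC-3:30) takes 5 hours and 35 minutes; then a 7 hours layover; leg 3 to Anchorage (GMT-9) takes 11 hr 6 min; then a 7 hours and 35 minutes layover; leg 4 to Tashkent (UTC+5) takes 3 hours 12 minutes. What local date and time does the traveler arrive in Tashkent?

Convert departure to UTC: 1:05 PM − 5:30 = 7:35 AM UTC on Jan 12.
Add 8 hours 1 minute leg 1 → 3:36 PM UTC.
Add 3 hours and 29 minutes layover in Muscat → 7:05 PM UTC.
Add 5 hours and 35 minutes leg 2 → 12:40 AM UTC (Jan 13).
Add 7 hours layover in St. John's → 7:40 AM UTC.
Add 11 hours and 6 minutes leg 3 → 6:46 PM UTC.
Add 7 hours 35 minutes layover in Anchorage → 2:21 AM UTC (Jan 14).
Add 3 hours and 12 minutes leg 4 → 5:33 AM UTC.
Tashkent is UTC+5:00, so local arrival = 5:33 AM + 5:00 = 10:33 AM on Jan 14.

10:33 AM on Jan 14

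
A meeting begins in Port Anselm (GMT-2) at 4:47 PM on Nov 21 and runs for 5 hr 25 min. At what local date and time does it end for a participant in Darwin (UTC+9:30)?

Convert start to UTC: 4:47 PM + 2:00 = 6:47 PM UTC on Nov 21.
Add 5 hours 25 minutes duration → 12:12 AM UTC (Nov 22).
Darwin is UTC+9:30, so local end time = 12:12 AM + 9:30 = 9:42 AM on Nov 22.

9:42 AM on November 22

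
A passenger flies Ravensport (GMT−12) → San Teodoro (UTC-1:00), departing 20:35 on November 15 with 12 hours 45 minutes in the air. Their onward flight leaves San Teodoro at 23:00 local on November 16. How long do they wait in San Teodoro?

Convert departure to UTC: 20:35 + 12:00 = 08:35 UTC on Nov 16.
Add 12 hours 45 minutes flight time → 21:20 UTC.
San Teodoro is UTC−1:00, so local arrival = 21:20 − 1:00 = 20:20 on Nov 16.
Layover = 23:00 − 20:20 = 2 hours 40 minutes.

2 hours 40 minutes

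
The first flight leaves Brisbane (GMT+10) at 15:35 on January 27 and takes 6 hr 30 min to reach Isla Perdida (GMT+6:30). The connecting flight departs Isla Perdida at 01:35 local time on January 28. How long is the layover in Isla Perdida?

7 hours

Convert departure to UTC: 15:35 − 10:00 = 05:35 UTC on Jan 27.
Add 6 hours 30 minutes flight time → 12:05 UTC.
Isla Perdida is UTC+6:30, so local arrival = 12:05 + 6:30 = 18:35 on Jan 27.
Layover = 01:35 − 18:35 (+1 day) = 7 hours.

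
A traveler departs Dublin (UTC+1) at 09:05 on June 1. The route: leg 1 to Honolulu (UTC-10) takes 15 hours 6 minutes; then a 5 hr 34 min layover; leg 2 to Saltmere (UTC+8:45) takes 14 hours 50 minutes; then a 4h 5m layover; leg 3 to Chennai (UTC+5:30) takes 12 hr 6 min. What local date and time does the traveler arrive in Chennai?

17:16 on Jun 3

Convert departure to UTC: 09:05 − 1:00 = 08:05 UTC on Jun 1.
Add 15 hours 6 minutes leg 1 → 23:11 UTC.
Add 5 hours and 34 minutes layover in Honolulu → 04:45 UTC (Jun 2).
Add 14 hours 50 minutes leg 2 → 19:35 UTC.
Add 4 hours 5 minutes layover in Saltmere → 23:40 UTC.
Add 12 hours 6 minutes leg 3 → 11:46 UTC (Jun 3).
Chennai is UTC+5:30, so local arrival = 11:46 + 5:30 = 17:16 on Jun 3.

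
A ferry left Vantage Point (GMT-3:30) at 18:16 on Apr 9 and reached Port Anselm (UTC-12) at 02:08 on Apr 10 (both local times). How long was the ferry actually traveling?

16 hours 22 minutes

Port Anselm is 8:30 behind Vantage Point.
Clock-face elapsed time (ignoring zones) is 7 hours 52 minutes.
Actual elapsed = 7 hours 52 minutes + 8:30 = 16 hours 22 minutes.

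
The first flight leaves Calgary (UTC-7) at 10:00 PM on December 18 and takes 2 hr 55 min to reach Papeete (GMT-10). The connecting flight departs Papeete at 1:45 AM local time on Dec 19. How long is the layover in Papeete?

Convert departure to UTC: 10:00 PM + 7:00 = 5:00 AM UTC on Dec 19.
Add 2 hours and 55 minutes flight time → 7:55 AM UTC.
Papeete is UTC−10:00, so local arrival = 7:55 AM − 10:00 = 9:55 PM on Dec 18.
Layover = 1:45 AM − 9:55 PM (+1 day) = 3 hours 50 minutes.

3 hours 50 minutes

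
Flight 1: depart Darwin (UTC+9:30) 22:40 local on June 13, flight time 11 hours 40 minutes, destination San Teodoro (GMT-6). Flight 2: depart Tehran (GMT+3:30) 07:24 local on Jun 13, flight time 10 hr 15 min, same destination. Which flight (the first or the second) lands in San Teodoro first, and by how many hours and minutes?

the second, by 10 hours 41 minutes

Flight 1 in UTC: 22:40 − 9:30 = 13:10 on Jun 13.
+11 hours 40 minutes → arrive 00:50 UTC on Jun 14.
Flight 2 in UTC: 07:24 − 3:30 = 03:54 on Jun 13.
+10 hours 15 minutes → arrive 14:09 UTC on Jun 13.
Flight 2 lands earlier by 10 hours 41 minutes.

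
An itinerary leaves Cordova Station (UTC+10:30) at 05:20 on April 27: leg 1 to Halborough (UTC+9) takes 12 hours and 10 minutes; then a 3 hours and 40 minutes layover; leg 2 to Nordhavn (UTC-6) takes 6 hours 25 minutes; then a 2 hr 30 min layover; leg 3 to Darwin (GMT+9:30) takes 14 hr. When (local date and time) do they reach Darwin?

19:05 on April 28

Convert departure to UTC: 05:20 − 10:30 = 18:50 UTC on Apr 26.
Add 12 hours 10 minutes leg 1 → 07:00 UTC (Apr 27).
Add 3 hours 40 minutes layover in Halborough → 10:40 UTC.
Add 6 hours and 25 minutes leg 2 → 17:05 UTC.
Add 2 hours and 30 minutes layover in Nordhavn → 19:35 UTC.
Add 14 hours leg 3 → 09:35 UTC (Apr 28).
Darwin is UTC+9:30, so local arrival = 09:35 + 9:30 = 19:05 on Apr 28.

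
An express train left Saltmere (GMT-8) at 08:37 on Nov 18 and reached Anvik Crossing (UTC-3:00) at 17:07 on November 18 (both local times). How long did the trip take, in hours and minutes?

Departure in UTC: 08:37 + 8:00 = 16:37 on Nov 18.
Arrival in UTC: 17:07 + 3:00 = 20:07 on Nov 18.
Elapsed = 20:07 − 16:37 = 3 hours 30 minutes.

3 hours 30 minutes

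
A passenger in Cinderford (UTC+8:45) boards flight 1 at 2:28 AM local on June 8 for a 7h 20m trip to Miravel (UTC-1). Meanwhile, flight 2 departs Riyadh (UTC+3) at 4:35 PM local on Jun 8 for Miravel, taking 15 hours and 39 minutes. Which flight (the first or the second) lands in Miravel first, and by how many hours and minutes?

the first, by 28 hours 11 minutes

Flight 1 in UTC: 2:28 AM − 8:45 = 5:43 PM on Jun 7.
+7 hours 20 minutes → arrive 1:03 AM UTC on Jun 8.
Flight 2 in UTC: 4:35 PM − 3:00 = 1:35 PM on Jun 8.
+15 hours 39 minutes → arrive 5:14 AM UTC on Jun 9.
Flight 1 lands earlier by 28 hours 11 minutes.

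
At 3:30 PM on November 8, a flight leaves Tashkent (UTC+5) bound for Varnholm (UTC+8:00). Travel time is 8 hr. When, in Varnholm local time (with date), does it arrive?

2:30 AM on November 9

Convert departure to UTC: 3:30 PM − 5:00 = 10:30 AM UTC on Nov 8.
Add 8 hours travel time → 6:30 PM UTC.
Varnholm is UTC+8:00, so local arrival = 6:30 PM + 8:00 = 2:30 AM on Nov 9.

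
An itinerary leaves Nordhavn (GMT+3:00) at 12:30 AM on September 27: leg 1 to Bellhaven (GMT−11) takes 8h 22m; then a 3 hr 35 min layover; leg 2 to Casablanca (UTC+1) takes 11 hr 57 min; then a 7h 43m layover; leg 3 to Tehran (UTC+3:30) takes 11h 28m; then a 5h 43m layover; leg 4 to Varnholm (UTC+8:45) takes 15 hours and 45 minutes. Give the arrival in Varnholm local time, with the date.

Convert departure to UTC: 12:30 AM − 3:00 = 9:30 PM UTC on Sep 26.
Add 8 hours 22 minutes leg 1 → 5:52 AM UTC (Sep 27).
Add 3 hours 35 minutes layover in Bellhaven → 9:27 AM UTC.
Add 11 hours and 57 minutes leg 2 → 9:24 PM UTC.
Add 7 hours 43 minutes layover in Casablanca → 5:07 AM UTC (Sep 28).
Add 11 hours and 28 minutes leg 3 → 4:35 PM UTC.
Add 5 hours and 43 minutes layover in Tehran → 10:18 PM UTC.
Add 15 hours 45 minutes leg 4 → 2:03 PM UTC (Sep 29).
Varnholm is UTC+8:45, so local arrival = 2:03 PM + 8:45 = 10:48 PM on Sep 29.

10:48 PM on September 29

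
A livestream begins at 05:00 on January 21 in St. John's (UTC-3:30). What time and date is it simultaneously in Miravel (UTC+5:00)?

In UTC: 05:00 + 3:30 = 08:30 on Jan 21.
Miravel is UTC+5:00: 08:30 + 5:00 = 13:30 on Jan 21.

13:30 on January 21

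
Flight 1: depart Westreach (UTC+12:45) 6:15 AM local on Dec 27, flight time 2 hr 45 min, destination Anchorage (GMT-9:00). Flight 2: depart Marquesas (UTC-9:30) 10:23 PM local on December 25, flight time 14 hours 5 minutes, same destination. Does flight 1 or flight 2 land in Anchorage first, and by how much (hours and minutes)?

the first, by 1 hour 43 minutes

Flight 1 in UTC: 6:15 AM − 12:45 = 5:30 PM on Dec 26.
+2 hours and 45 minutes → arrive 8:15 PM UTC on Dec 26.
Flight 2 in UTC: 10:23 PM + 9:30 = 7:53 AM on Dec 26.
+14 hours and 5 minutes → arrive 9:58 PM UTC on Dec 26.
Flight 1 lands earlier by 1 hour 43 minutes.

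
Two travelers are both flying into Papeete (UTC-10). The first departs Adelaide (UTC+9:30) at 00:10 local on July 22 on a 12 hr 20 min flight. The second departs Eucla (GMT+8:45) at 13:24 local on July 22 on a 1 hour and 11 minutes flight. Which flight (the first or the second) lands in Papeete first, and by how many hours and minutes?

Flight 1 in UTC: 00:10 − 9:30 = 14:40 on Jul 21.
+12 hours and 20 minutes → arrive 03:00 UTC on Jul 22.
Flight 2 in UTC: 13:24 − 8:45 = 04:39 on Jul 22.
+1 hour 11 minutes → arrive 05:50 UTC on Jul 22.
Flight 1 lands earlier by 2 hours 50 minutes.

the first, by 2 hours 50 minutes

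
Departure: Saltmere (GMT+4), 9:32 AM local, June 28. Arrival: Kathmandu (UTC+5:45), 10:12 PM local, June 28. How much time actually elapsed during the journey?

Departure in UTC: 9:32 AM − 4:00 = 5:32 AM on Jun 28.
Arrival in UTC: 10:12 PM − 5:45 = 4:27 PM on Jun 28.
Elapsed = 4:27 PM − 5:32 AM = 10 hours 55 minutes.

10 hours 55 minutes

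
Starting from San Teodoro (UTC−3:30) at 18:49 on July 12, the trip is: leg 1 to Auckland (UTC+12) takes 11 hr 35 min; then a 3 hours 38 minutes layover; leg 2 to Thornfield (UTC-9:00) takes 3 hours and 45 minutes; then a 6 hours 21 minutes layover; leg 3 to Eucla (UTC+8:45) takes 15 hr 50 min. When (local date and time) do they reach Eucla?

Convert departure to UTC: 18:49 + 3:30 = 22:19 UTC on Jul 12.
Add 11 hours and 35 minutes leg 1 → 09:54 UTC (Jul 13).
Add 3 hours 38 minutes layover in Auckland → 13:32 UTC.
Add 3 hours and 45 minutes leg 2 → 17:17 UTC.
Add 6 hours 21 minutes layover in Thornfield → 23:38 UTC.
Add 15 hours 50 minutes leg 3 → 15:28 UTC (Jul 14).
Eucla is UTC+8:45, so local arrival = 15:28 + 8:45 = 00:13 on Jul 15.

00:13 on July 15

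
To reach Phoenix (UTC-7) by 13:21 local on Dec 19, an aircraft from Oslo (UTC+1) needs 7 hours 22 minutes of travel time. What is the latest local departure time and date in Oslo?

13:59 on Dec 19

Target arrival in UTC: 13:21 + 7:00 = 20:21 on Dec 19.
Subtract 7 hours and 22 minutes → departure 12:59 UTC on Dec 19.
Oslo is UTC+1:00: 12:59 + 1:00 = 13:59 on Dec 19.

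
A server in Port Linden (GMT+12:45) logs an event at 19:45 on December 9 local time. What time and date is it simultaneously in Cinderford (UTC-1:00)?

06:00 on December 9

In UTC: 19:45 − 12:45 = 07:00 on Dec 9.
Cinderford is UTC−1:00: 07:00 − 1:00 = 06:00 on Dec 9.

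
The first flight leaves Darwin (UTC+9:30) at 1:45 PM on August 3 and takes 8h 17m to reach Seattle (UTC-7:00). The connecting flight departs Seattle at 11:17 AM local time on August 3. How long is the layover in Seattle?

Convert departure to UTC: 1:45 PM − 9:30 = 4:15 AM UTC on Aug 3.
Add 8 hours and 17 minutes flight time → 12:32 PM UTC.
Seattle is UTC−7:00, so local arrival = 12:32 PM − 7:00 = 5:32 AM on Aug 3.
Layover = 11:17 AM − 5:32 AM = 5 hours 45 minutes.

5 hours 45 minutes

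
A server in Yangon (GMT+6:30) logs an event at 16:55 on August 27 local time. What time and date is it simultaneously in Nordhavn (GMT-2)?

08:25 on August 27

Nordhavn is 8:30 behind Yangon.
Shift by the zone difference: 16:55 − 8:30 = 08:25 on Aug 27 in Nordhavn.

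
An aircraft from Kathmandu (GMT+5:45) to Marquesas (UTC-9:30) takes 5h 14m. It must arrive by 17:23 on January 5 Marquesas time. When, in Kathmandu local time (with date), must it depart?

Target arrival in UTC: 17:23 + 9:30 = 02:53 on Jan 6.
Subtract 5 hours and 14 minutes → departure 21:39 UTC on Jan 5.
Kathmandu is UTC+5:45: 21:39 + 5:45 = 03:24 on Jan 6.

03:24 on Jan 6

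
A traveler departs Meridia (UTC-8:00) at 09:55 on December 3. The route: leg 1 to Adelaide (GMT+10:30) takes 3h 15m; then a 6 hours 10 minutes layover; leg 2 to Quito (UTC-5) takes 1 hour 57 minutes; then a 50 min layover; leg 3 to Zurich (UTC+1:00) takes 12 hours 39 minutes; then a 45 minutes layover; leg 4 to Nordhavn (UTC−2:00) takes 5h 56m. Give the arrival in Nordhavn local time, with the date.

23:27 on December 4

Convert departure to UTC: 09:55 + 8:00 = 17:55 UTC on Dec 3.
Add 3 hours 15 minutes leg 1 → 21:10 UTC.
Add 6 hours and 10 minutes layover in Adelaide → 03:20 UTC (Dec 4).
Add 1 hour 57 minutes leg 2 → 05:17 UTC.
Add 50 minutes layover in Quito → 06:07 UTC.
Add 12 hours 39 minutes leg 3 → 18:46 UTC.
Add 45 minutes layover in Zurich → 19:31 UTC.
Add 5 hours 56 minutes leg 4 → 01:27 UTC (Dec 5).
Nordhavn is UTC−2:00, so local arrival = 01:27 − 2:00 = 23:27 on Dec 4.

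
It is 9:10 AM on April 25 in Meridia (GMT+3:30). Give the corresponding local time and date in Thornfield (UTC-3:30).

Thornfield is 7:00 behind Meridia.
Shift by the zone difference: 9:10 AM − 7:00 = 2:10 AM on Apr 25 in Thornfield.

2:10 AM on Apr 25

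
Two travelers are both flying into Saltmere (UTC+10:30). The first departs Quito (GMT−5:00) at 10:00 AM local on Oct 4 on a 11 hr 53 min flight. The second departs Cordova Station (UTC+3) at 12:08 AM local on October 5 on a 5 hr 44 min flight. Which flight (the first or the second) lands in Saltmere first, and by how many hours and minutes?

Flight 1 in UTC: 10:00 AM + 5:00 = 3:00 PM on Oct 4.
+11 hours 53 minutes → arrive 2:53 AM UTC on Oct 5.
Flight 2 in UTC: 12:08 AM − 3:00 = 9:08 PM on Oct 4.
+5 hours 44 minutes → arrive 2:52 AM UTC on Oct 5.
Flight 2 lands earlier by 1 minute.

the second, by 1 minute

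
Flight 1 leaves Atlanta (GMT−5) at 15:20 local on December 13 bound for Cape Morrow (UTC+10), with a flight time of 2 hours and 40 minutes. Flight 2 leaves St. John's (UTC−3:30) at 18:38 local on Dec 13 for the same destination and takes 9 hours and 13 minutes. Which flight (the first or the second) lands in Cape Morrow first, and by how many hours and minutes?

Flight 1 in UTC: 15:20 + 5:00 = 20:20 on Dec 13.
+2 hours 40 minutes → arrive 23:00 UTC on Dec 13.
Flight 2 in UTC: 18:38 + 3:30 = 22:08 on Dec 13.
+9 hours and 13 minutes → arrive 07:21 UTC on Dec 14.
Flight 1 lands earlier by 8 hours 21 minutes.

the first, by 8 hours 21 minutes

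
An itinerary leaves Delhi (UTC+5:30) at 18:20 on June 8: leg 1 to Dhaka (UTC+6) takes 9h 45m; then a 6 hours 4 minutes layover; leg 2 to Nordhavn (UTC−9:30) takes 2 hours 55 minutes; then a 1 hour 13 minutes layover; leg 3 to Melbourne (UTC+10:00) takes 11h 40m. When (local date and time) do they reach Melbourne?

06:27 on Jun 10

Convert departure to UTC: 18:20 − 5:30 = 12:50 UTC on Jun 8.
Add 9 hours and 45 minutes leg 1 → 22:35 UTC.
Add 6 hours 4 minutes layover in Dhaka → 04:39 UTC (Jun 9).
Add 2 hours and 55 minutes leg 2 → 07:34 UTC.
Add 1 hour and 13 minutes layover in Nordhavn → 08:47 UTC.
Add 11 hours 40 minutes leg 3 → 20:27 UTC.
Melbourne is UTC+10:00, so local arrival = 20:27 + 10:00 = 06:27 on Jun 10.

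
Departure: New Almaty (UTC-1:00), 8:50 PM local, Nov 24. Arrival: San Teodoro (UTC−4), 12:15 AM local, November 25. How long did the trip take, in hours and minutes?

Departure in UTC: 8:50 PM + 1:00 = 9:50 PM on Nov 24.
Arrival in UTC: 12:15 AM + 4:00 = 4:15 AM on Nov 25.
Elapsed = 4:15 AM − 9:50 PM (+1 day) = 6 hours 25 minutes.

6 hours 25 minutes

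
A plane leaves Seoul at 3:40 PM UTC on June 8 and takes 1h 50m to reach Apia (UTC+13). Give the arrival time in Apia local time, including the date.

6:30 AM on Jun 9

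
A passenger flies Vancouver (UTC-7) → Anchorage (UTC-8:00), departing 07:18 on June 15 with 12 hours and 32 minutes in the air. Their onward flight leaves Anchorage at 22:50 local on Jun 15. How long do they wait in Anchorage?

4 hours

Convert departure to UTC: 07:18 + 7:00 = 14:18 UTC on Jun 15.
Add 12 hours and 32 minutes flight time → 02:50 UTC (Jun 16).
Anchorage is UTC−8:00, so local arrival = 02:50 − 8:00 = 18:50 on Jun 15.
Layover = 22:50 − 18:50 = 4 hours.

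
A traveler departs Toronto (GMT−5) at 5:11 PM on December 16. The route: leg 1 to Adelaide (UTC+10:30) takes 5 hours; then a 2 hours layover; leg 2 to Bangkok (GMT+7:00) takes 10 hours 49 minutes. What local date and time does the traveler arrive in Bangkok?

11:00 PM on December 17

Convert departure to UTC: 5:11 PM + 5:00 = 10:11 PM UTC on Dec 16.
Add 5 hours leg 1 → 3:11 AM UTC (Dec 17).
Add 2 hours layover in Adelaide → 5:11 AM UTC.
Add 10 hours and 49 minutes leg 2 → 4:00 PM UTC.
Bangkok is UTC+7:00, so local arrival = 4:00 PM + 7:00 = 11:00 PM on Dec 17.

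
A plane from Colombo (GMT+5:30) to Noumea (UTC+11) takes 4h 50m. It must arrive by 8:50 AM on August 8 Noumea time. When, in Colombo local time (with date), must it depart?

10:30 PM on Aug 7

Target arrival in UTC: 8:50 AM − 11:00 = 9:50 PM on Aug 7.
Subtract 4 hours 50 minutes → departure 5:00 PM UTC on Aug 7.
Colombo is UTC+5:30: 5:00 PM + 5:30 = 10:30 PM on Aug 7.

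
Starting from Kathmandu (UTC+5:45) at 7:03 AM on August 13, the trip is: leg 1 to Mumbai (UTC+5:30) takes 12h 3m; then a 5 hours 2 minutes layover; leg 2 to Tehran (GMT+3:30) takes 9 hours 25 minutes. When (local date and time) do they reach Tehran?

7:18 AM on August 14

Convert departure to UTC: 7:03 AM − 5:45 = 1:18 AM UTC on Aug 13.
Add 12 hours and 3 minutes leg 1 → 1:21 PM UTC.
Add 5 hours 2 minutes layover in Mumbai → 6:23 PM UTC.
Add 9 hours and 25 minutes leg 2 → 3:48 AM UTC (Aug 14).
Tehran is UTC+3:30, so local arrival = 3:48 AM + 3:30 = 7:18 AM on Aug 14.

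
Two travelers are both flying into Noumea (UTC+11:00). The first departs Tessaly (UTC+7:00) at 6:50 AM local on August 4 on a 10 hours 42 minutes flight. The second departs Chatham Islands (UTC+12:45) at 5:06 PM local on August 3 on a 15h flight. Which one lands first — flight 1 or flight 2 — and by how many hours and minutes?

Flight 1 in UTC: 6:50 AM − 7:00 = 11:50 PM on Aug 3.
+10 hours and 42 minutes → arrive 10:32 AM UTC on Aug 4.
Flight 2 in UTC: 5:06 PM − 12:45 = 4:21 AM on Aug 3.
+15 hours → arrive 7:21 PM UTC on Aug 3.
Flight 2 lands earlier by 15 hours 11 minutes.

the second, by 15 hours 11 minutes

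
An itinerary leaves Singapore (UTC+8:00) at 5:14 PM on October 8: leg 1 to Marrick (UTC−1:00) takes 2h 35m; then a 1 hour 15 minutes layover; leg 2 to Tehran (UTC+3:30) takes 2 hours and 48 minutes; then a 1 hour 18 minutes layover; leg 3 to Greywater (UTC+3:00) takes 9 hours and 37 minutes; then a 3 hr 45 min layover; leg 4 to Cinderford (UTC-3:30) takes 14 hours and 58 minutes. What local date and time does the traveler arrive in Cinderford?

Convert departure to UTC: 5:14 PM − 8:00 = 9:14 AM UTC on Oct 8.
Add 2 hours 35 minutes leg 1 → 11:49 AM UTC.
Add 1 hour 15 minutes layover in Marrick → 1:04 PM UTC.
Add 2 hours and 48 minutes leg 2 → 3:52 PM UTC.
Add 1 hour 18 minutes layover in Tehran → 5:10 PM UTC.
Add 9 hours and 37 minutes leg 3 → 2:47 AM UTC (Oct 9).
Add 3 hours and 45 minutes layover in Greywater → 6:32 AM UTC.
Add 14 hours 58 minutes leg 4 → 9:30 PM UTC.
Cinderford is UTC−3:30, so local arrival = 9:30 PM − 3:30 = 6:00 PM on Oct 9.

6:00 PM on October 9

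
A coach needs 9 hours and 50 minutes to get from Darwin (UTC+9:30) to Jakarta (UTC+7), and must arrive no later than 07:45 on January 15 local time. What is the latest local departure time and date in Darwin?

00:25 on January 15

Target arrival in UTC: 07:45 − 7:00 = 00:45 on Jan 15.
Subtract 9 hours 50 minutes → departure 14:55 UTC on Jan 14.
Darwin is UTC+9:30: 14:55 + 9:30 = 00:25 on Jan 15.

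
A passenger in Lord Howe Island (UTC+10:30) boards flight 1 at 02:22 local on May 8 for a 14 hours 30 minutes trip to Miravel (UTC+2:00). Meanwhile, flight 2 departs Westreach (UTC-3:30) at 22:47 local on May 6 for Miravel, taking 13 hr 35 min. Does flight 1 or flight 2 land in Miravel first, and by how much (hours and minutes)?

Flight 1 in UTC: 02:22 − 10:30 = 15:52 on May 7.
+14 hours and 30 minutes → arrive 06:22 UTC on May 8.
Flight 2 in UTC: 22:47 + 3:30 = 02:17 on May 7.
+13 hours and 35 minutes → arrive 15:52 UTC on May 7.
Flight 2 lands earlier by 14 hours 30 minutes.

the second, by 14 hours 30 minutes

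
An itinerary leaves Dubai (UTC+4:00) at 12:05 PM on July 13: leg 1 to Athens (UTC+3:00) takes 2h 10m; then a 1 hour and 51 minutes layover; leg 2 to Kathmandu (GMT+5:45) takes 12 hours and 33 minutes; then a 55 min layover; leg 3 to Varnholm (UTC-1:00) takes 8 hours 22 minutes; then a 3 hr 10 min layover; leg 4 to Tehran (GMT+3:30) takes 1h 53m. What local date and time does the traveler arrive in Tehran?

6:29 PM on July 14

Convert departure to UTC: 12:05 PM − 4:00 = 8:05 AM UTC on Jul 13.
Add 2 hours and 10 minutes leg 1 → 10:15 AM UTC.
Add 1 hour and 51 minutes layover in Athens → 12:06 PM UTC.
Add 12 hours and 33 minutes leg 2 → 12:39 AM UTC (Jul 14).
Add 55 minutes layover in Kathmandu → 1:34 AM UTC.
Add 8 hours and 22 minutes leg 3 → 9:56 AM UTC.
Add 3 hours and 10 minutes layover in Varnholm → 1:06 PM UTC.
Add 1 hour 53 minutes leg 4 → 2:59 PM UTC.
Tehran is UTC+3:30, so local arrival = 2:59 PM + 3:30 = 6:29 PM on Jul 14.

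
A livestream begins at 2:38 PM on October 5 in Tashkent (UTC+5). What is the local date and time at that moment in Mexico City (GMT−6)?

In UTC: 2:38 PM − 5:00 = 9:38 AM on Oct 5.
Mexico City is UTC−6:00: 9:38 AM − 6:00 = 3:38 AM on Oct 5.

3:38 AM on Oct 5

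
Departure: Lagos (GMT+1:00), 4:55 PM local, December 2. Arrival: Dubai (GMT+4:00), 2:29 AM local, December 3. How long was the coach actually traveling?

6 hours 34 minutes

Departure in UTC: 4:55 PM − 1:00 = 3:55 PM on Dec 2.
Arrival in UTC: 2:29 AM − 4:00 = 10:29 PM on Dec 2.
Elapsed = 10:29 PM − 3:55 PM = 6 hours 34 minutes.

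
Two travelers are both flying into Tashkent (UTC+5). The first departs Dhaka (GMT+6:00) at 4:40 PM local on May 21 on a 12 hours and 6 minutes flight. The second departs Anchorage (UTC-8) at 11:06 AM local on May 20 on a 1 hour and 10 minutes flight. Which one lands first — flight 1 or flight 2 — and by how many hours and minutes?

Flight 1 in UTC: 4:40 PM − 6:00 = 10:40 AM on May 21.
+12 hours and 6 minutes → arrive 10:46 PM UTC on May 21.
Flight 2 in UTC: 11:06 AM + 8:00 = 7:06 PM on May 20.
+1 hour 10 minutes → arrive 8:16 PM UTC on May 20.
Flight 2 lands earlier by 26 hours 30 minutes.

the second, by 26 hours 30 minutes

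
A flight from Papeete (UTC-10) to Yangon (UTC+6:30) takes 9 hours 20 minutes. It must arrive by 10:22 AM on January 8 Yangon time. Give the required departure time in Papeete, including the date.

Target arrival in UTC: 10:22 AM − 6:30 = 3:52 AM on Jan 8.
Subtract 9 hours and 20 minutes → departure 6:32 PM UTC on Jan 7.
Papeete is UTC−10:00: 6:32 PM − 10:00 = 8:32 AM on Jan 7.

8:32 AM on January 7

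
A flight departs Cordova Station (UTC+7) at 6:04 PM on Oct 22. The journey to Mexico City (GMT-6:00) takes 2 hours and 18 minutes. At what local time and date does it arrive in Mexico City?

7:22 AM on October 22

Mexico City is 13:00 behind Cordova Station.
After 2 hours and 18 minutes it is 8:22 PM in Cordova Station.
Shift by the zone difference: 8:22 PM − 13:00 = 7:22 AM on Oct 22 in Mexico City.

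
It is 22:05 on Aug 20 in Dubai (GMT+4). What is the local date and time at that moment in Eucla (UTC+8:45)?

In UTC: 22:05 − 4:00 = 18:05 on Aug 20.
Eucla is UTC+8:45: 18:05 + 8:45 = 02:50 on Aug 21.

02:50 on Aug 21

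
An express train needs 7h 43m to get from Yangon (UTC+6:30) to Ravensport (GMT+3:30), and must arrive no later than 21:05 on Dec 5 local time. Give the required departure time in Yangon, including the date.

Target arrival in UTC: 21:05 − 3:30 = 17:35 on Dec 5.
Subtract 7 hours and 43 minutes → departure 09:52 UTC on Dec 5.
Yangon is UTC+6:30: 09:52 + 6:30 = 16:22 on Dec 5.

16:22 on December 5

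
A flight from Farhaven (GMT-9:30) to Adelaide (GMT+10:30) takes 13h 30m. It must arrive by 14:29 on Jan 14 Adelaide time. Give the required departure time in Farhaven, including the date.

Target arrival in UTC: 14:29 − 10:30 = 03:59 on Jan 14.
Subtract 13 hours 30 minutes → departure 14:29 UTC on Jan 13.
Farhaven is UTC−9:30: 14:29 − 9:30 = 04:59 on Jan 13.

04:59 on January 13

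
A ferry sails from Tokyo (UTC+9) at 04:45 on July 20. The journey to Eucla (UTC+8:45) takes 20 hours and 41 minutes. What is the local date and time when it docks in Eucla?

Convert departure to UTC: 04:45 − 9:00 = 19:45 UTC on Jul 19.
Add 20 hours 41 minutes travel time → 16:26 UTC (Jul 20).
Eucla is UTC+8:45, so local arrival = 16:26 + 8:45 = 01:11 on Jul 21.

01:11 on July 21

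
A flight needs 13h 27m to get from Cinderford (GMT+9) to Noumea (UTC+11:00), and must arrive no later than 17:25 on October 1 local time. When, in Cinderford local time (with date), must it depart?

Target arrival in UTC: 17:25 − 11:00 = 06:25 on Oct 1.
Subtract 13 hours 27 minutes → departure 16:58 UTC on Sep 30.
Cinderford is UTC+9:00: 16:58 + 9:00 = 01:58 on Oct 1.

01:58 on Oct 1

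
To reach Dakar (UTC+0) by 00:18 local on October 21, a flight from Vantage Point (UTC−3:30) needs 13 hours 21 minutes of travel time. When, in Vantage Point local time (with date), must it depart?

07:27 on October 20

Target arrival is already UTC: 00:18 on Oct 21.
Subtract 13 hours 21 minutes → departure 10:57 UTC on Oct 20.
Vantage Point is UTC−3:30: 10:57 − 3:30 = 07:27 on Oct 20.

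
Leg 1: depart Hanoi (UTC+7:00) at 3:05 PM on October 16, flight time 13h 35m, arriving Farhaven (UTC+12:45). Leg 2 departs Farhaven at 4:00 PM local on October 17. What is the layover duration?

Convert departure to UTC: 3:05 PM − 7:00 = 8:05 AM UTC on Oct 16.
Add 13 hours 35 minutes flight time → 9:40 PM UTC.
Farhaven is UTC+12:45, so local arrival = 9:40 PM + 12:45 = 10:25 AM on Oct 17.
Layover = 4:00 PM − 10:25 AM = 5 hours 35 minutes.

5 hours 35 minutes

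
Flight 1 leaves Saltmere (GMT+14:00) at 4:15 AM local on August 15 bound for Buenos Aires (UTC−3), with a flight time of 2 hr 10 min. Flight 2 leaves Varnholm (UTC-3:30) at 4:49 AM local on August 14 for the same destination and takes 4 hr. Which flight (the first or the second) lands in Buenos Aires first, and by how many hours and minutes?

Flight 1 in UTC: 4:15 AM − 14:00 = 2:15 PM on Aug 14.
+2 hours 10 minutes → arrive 4:25 PM UTC on Aug 14.
Flight 2 in UTC: 4:49 AM + 3:30 = 8:19 AM on Aug 14.
+4 hours → arrive 12:19 PM UTC on Aug 14.
Flight 2 lands earlier by 4 hours 6 minutes.

the second, by 4 hours 6 minutes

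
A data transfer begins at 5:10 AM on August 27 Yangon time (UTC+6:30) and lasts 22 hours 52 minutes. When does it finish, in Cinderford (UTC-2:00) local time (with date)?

7:32 PM on Aug 27

Convert start to UTC: 5:10 AM − 6:30 = 10:40 PM UTC on Aug 26.
Add 22 hours and 52 minutes duration → 9:32 PM UTC (Aug 27).
Cinderford is UTC−2:00, so local end time = 9:32 PM − 2:00 = 7:32 PM on Aug 27.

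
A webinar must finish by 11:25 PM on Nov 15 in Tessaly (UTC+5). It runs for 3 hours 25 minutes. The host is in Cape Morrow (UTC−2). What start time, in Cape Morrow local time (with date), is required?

1:00 PM on November 15

Target end time in UTC: 11:25 PM − 5:00 = 6:25 PM on Nov 15.
Subtract 3 hours and 25 minutes → start 3:00 PM UTC on Nov 15.
Cape Morrow is UTC−2:00: 3:00 PM − 2:00 = 1:00 PM on Nov 15.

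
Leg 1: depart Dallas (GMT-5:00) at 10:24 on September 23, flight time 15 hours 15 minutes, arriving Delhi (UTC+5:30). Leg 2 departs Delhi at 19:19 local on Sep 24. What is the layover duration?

7 hours 10 minutes

Convert departure to UTC: 10:24 + 5:00 = 15:24 UTC on Sep 23.
Add 15 hours 15 minutes flight time → 06:39 UTC (Sep 24).
Delhi is UTC+5:30, so local arrival = 06:39 + 5:30 = 12:09 on Sep 24.
Layover = 19:19 − 12:09 = 7 hours 10 minutes.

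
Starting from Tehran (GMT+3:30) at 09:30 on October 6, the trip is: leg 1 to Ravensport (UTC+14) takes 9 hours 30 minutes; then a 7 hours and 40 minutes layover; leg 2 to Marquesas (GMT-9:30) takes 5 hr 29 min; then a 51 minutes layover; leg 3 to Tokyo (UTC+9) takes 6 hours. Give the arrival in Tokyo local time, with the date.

20:30 on Oct 7

Convert departure to UTC: 09:30 − 3:30 = 06:00 UTC on Oct 6.
Add 9 hours 30 minutes leg 1 → 15:30 UTC.
Add 7 hours and 40 minutes layover in Ravensport → 23:10 UTC.
Add 5 hours and 29 minutes leg 2 → 04:39 UTC (Oct 7).
Add 51 minutes layover in Marquesas → 05:30 UTC.
Add 6 hours leg 3 → 11:30 UTC.
Tokyo is UTC+9:00, so local arrival = 11:30 + 9:00 = 20:30 on Oct 7.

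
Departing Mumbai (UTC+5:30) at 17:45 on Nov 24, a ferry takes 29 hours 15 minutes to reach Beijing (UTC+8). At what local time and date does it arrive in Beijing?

01:30 on November 26

Convert departure to UTC: 17:45 − 5:30 = 12:15 UTC on Nov 24.
Add 29 hours and 15 minutes travel time → 17:30 UTC (Nov 25).
Beijing is UTC+8:00, so local arrival = 17:30 + 8:00 = 01:30 on Nov 26.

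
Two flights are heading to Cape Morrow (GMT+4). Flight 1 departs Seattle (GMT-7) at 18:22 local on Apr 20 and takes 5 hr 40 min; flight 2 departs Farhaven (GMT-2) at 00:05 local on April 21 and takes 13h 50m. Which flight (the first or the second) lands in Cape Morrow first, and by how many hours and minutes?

the first, by 8 hours 53 minutes

Flight 1 in UTC: 18:22 + 7:00 = 01:22 on Apr 21.
+5 hours and 40 minutes → arrive 07:02 UTC on Apr 21.
Flight 2 in UTC: 00:05 + 2:00 = 02:05 on Apr 21.
+13 hours and 50 minutes → arrive 15:55 UTC on Apr 21.
Flight 1 lands earlier by 8 hours 53 minutes.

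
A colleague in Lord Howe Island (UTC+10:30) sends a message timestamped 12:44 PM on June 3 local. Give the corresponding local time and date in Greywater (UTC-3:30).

In UTC: 12:44 PM − 10:30 = 2:14 AM on Jun 3.
Greywater is UTC−3:30: 2:14 AM − 3:30 = 10:44 PM on Jun 2.

10:44 PM on June 2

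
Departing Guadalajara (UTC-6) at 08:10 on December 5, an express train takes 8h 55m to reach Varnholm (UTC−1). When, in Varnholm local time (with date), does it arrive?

22:05 on December 5

Convert departure to UTC: 08:10 + 6:00 = 14:10 UTC on Dec 5.
Add 8 hours 55 minutes travel time → 23:05 UTC.
Varnholm is UTC−1:00, so local arrival = 23:05 − 1:00 = 22:05 on Dec 5.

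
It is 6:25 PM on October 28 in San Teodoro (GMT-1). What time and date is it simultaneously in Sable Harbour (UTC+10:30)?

5:55 AM on October 29

In UTC: 6:25 PM + 1:00 = 7:25 PM on Oct 28.
Sable Harbour is UTC+10:30: 7:25 PM + 10:30 = 5:55 AM on Oct 29.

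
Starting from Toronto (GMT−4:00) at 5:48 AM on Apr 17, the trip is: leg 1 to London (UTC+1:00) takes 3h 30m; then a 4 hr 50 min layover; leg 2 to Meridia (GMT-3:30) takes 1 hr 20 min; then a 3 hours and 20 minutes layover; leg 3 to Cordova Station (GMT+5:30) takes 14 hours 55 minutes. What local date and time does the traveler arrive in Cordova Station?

7:13 PM on Apr 18

Convert departure to UTC: 5:48 AM + 4:00 = 9:48 AM UTC on Apr 17.
Add 3 hours and 30 minutes leg 1 → 1:18 PM UTC.
Add 4 hours and 50 minutes layover in London → 6:08 PM UTC.
Add 1 hour 20 minutes leg 2 → 7:28 PM UTC.
Add 3 hours and 20 minutes layover in Meridia → 10:48 PM UTC.
Add 14 hours 55 minutes leg 3 → 1:43 PM UTC (Apr 18).
Cordova Station is UTC+5:30, so local arrival = 1:43 PM + 5:30 = 7:13 PM on Apr 18.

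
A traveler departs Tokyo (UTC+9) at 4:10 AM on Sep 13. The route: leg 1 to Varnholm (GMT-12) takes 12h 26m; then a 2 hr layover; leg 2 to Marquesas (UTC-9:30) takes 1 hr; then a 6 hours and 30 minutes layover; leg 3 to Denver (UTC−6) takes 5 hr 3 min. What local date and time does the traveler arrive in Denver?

4:09 PM on September 13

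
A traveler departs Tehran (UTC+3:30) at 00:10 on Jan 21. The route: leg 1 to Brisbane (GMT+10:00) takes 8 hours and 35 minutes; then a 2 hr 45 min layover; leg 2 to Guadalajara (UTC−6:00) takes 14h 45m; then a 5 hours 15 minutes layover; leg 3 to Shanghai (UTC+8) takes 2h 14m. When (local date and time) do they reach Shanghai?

Convert departure to UTC: 00:10 − 3:30 = 20:40 UTC on Jan 20.
Add 8 hours 35 minutes leg 1 → 05:15 UTC (Jan 21).
Add 2 hours and 45 minutes layover in Brisbane → 08:00 UTC.
Add 14 hours 45 minutes leg 2 → 22:45 UTC.
Add 5 hours 15 minutes layover in Guadalajara → 04:00 UTC (Jan 22).
Add 2 hours and 14 minutes leg 3 → 06:14 UTC.
Shanghai is UTC+8:00, so local arrival = 06:14 + 8:00 = 14:14 on Jan 22.

14:14 on January 22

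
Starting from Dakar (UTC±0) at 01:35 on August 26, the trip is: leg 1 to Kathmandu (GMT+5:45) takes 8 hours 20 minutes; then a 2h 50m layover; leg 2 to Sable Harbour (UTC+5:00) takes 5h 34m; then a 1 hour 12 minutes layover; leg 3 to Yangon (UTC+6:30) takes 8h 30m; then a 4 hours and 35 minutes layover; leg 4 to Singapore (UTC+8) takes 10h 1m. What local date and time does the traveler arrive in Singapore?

02:37 on Aug 28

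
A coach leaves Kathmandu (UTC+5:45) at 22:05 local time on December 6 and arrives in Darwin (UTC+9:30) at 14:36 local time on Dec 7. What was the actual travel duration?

12 hours 46 minutes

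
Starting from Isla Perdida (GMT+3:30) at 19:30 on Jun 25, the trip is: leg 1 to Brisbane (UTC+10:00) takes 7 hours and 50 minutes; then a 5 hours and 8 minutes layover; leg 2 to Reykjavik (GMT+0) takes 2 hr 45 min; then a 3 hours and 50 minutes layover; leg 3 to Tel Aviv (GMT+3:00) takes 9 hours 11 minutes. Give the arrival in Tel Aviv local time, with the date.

Convert departure to UTC: 19:30 − 3:30 = 16:00 UTC on Jun 25.
Add 7 hours 50 minutes leg 1 → 23:50 UTC.
Add 5 hours and 8 minutes layover in Brisbane → 04:58 UTC (Jun 26).
Add 2 hours 45 minutes leg 2 → 07:43 UTC.
Add 3 hours and 50 minutes layover in Reykjavik → 11:33 UTC.
Add 9 hours and 11 minutes leg 3 → 20:44 UTC.
Tel Aviv is UTC+3:00, so local arrival = 20:44 + 3:00 = 23:44 on Jun 26.

23:44 on June 26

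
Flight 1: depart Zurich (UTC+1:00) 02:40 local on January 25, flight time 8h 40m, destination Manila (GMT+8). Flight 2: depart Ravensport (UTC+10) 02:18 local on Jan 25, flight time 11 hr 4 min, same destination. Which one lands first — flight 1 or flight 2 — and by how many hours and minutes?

the second, by 6 hours 58 minutes

Flight 1 in UTC: 02:40 − 1:00 = 01:40 on Jan 25.
+8 hours and 40 minutes → arrive 10:20 UTC on Jan 25.
Flight 2 in UTC: 02:18 − 10:00 = 16:18 on Jan 24.
+11 hours 4 minutes → arrive 03:22 UTC on Jan 25.
Flight 2 lands earlier by 6 hours 58 minutes.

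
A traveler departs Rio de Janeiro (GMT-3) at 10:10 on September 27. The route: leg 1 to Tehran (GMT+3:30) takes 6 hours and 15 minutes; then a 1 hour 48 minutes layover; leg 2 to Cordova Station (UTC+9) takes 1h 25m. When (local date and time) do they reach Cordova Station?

07:38 on September 28

Convert departure to UTC: 10:10 + 3:00 = 13:10 UTC on Sep 27.
Add 6 hours and 15 minutes leg 1 → 19:25 UTC.
Add 1 hour 48 minutes layover in Tehran → 21:13 UTC.
Add 1 hour and 25 minutes leg 2 → 22:38 UTC.
Cordova Station is UTC+9:00, so local arrival = 22:38 + 9:00 = 07:38 on Sep 28.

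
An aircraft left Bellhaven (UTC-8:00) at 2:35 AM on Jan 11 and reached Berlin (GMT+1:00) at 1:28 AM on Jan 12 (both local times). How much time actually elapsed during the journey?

Departure in UTC: 2:35 AM + 8:00 = 10:35 AM on Jan 11.
Arrival in UTC: 1:28 AM − 1:00 = 12:28 AM on Jan 12.
Elapsed = 12:28 AM − 10:35 AM (+1 day) = 13 hours 53 minutes.

13 hours 53 minutes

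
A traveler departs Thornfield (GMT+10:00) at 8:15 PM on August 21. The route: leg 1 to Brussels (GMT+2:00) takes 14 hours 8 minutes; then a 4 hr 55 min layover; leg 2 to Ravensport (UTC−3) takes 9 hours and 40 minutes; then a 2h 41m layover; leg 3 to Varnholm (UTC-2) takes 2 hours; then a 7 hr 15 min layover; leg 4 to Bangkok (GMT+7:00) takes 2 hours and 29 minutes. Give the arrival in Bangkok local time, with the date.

12:23 PM on August 23

Convert departure to UTC: 8:15 PM − 10:00 = 10:15 AM UTC on Aug 21.
Add 14 hours 8 minutes leg 1 → 12:23 AM UTC (Aug 22).
Add 4 hours and 55 minutes layover in Brussels → 5:18 AM UTC.
Add 9 hours and 40 minutes leg 2 → 2:58 PM UTC.
Add 2 hours 41 minutes layover in Ravensport → 5:39 PM UTC.
Add 2 hours leg 3 → 7:39 PM UTC.
Add 7 hours 15 minutes layover in Varnholm → 2:54 AM UTC (Aug 23).
Add 2 hours and 29 minutes leg 4 → 5:23 AM UTC.
Bangkok is UTC+7:00, so local arrival = 5:23 AM + 7:00 = 12:23 PM on Aug 23.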